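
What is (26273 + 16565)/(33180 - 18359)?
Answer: 42838/14821 ≈ 2.8904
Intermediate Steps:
(26273 + 16565)/(33180 - 18359) = 42838/14821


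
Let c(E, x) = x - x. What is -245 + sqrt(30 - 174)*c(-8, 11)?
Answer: -245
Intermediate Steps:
c(E, x) = 0
-245 + sqrt(30 - 174)*c(-8, 11) = -245 + sqrt(30 - 174)*0 = -245 + sqrt(-144)*0 = -245 + (12*I)*0 = -245 + 0 = -245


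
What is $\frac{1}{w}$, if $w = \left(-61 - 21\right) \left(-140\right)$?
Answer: $\frac{1}{11480} \approx 8.7108 \cdot 10^{-5}$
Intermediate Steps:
$w = 11480$ ($w = \left(-82\right) \left(-140\right) = 11480$)
$\frac{1}{w} = \frac{1}{11480}$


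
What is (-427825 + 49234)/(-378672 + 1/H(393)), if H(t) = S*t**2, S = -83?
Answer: 4853259112797/4854297473425 ≈ 0.99979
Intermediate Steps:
H(t) = -83*t**2
(-427825 + 49234)/(-378672 + 1/H(393)) = (-427825 + 49234)/(-378672 + 1/(-83*393**2)) = -378591/(-378672 + 1/(-83*154449)) = -378591/(-378672 + 1/(-12819267)) = -378591/(-378672 - 1/12819267) = -378591/(-4854297473425/12819267) = -378591*(-12819267/4854297473425) = 4853259112797/4854297473425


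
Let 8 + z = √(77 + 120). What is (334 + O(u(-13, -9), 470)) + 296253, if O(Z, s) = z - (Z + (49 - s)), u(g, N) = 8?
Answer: 296992 + √197 ≈ 2.9701e+5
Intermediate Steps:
z = -8 + √197 (z = -8 + √(77 + 120) = -8 + √197 ≈ 6.0357)
O(Z, s) = -57 + s + √197 - Z (O(Z, s) = (-8 + √197) - (Z + (49 - s)) = (-8 + √197) - (49 + Z - s) = (-8 + √197) + (-49 + s - Z) = -57 + s + √197 - Z)
(334 + O(u(-13, -9), 470)) + 296253 = (334 + (-57 + 470 + √197 - 1*8)) + 296253 = (334 + (-57 + 470 + √197 - 8)) + 296253 = (334 + (405 + √197)) + 296253 = (739 + √197) + 296253 = 296992 + √197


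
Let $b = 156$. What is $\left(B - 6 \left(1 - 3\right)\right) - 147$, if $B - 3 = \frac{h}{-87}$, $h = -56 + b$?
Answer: $- \frac{11584}{87} \approx -133.15$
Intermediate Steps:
$h = 100$ ($h = -56 + 156 = 100$)
$B = \frac{161}{87}$ ($B = 3 + \frac{100}{-87} = 3 + 100 \left(- \frac{1}{87}\right) = 3 - \frac{100}{87} = \frac{161}{87} \approx 1.8506$)
$\left(B - 6 \left(1 - 3\right)\right) - 147 = \left(\frac{161}{87} - 6 \left(1 - 3\right)\right) - 147 = \left(\frac{161}{87} - -12\right) - 147 = \left(\frac{161}{87} + 12\right) - 147 = \frac{1205}{87} - 147 = - \frac{11584}{87}$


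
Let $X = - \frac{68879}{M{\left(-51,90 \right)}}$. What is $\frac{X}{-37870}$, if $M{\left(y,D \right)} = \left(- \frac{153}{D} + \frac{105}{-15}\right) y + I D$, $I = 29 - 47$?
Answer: $- \frac{68879}{44546481} \approx -0.0015462$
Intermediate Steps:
$I = -18$ ($I = 29 - 47 = -18$)
$M{\left(y,D \right)} = - 18 D + y \left(-7 - \frac{153}{D}\right)$ ($M{\left(y,D \right)} = \left(- \frac{153}{D} + \frac{105}{-15}\right) y - 18 D = \left(- \frac{153}{D} + 105 \left(- \frac{1}{15}\right)\right) y - 18 D = \left(- \frac{153}{D} - 7\right) y - 18 D = \left(-7 - \frac{153}{D}\right) y - 18 D = y \left(-7 - \frac{153}{D}\right) - 18 D = - 18 D + y \left(-7 - \frac{153}{D}\right)$)
$X = \frac{688790}{11763}$ ($X = - \frac{68879}{\left(-18\right) 90 - -357 - - \frac{7803}{90}} = - \frac{68879}{-1620 + 357 - \left(-7803\right) \frac{1}{90}} = - \frac{68879}{-1620 + 357 + \frac{867}{10}} = - \frac{68879}{- \frac{11763}{10}} = \left(-68879\right) \left(- \frac{10}{11763}\right) = \frac{688790}{11763} \approx 58.556$)
$\frac{X}{-37870} = \frac{688790}{11763 \left(-37870\right)} = \frac{688790}{11763} \left(- \frac{1}{37870}\right) = - \frac{68879}{44546481}$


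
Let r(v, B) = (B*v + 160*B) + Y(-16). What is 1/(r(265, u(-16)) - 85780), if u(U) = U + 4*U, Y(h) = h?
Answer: -1/119796 ≈ -8.3475e-6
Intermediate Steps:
u(U) = 5*U
r(v, B) = -16 + 160*B + B*v (r(v, B) = (B*v + 160*B) - 16 = (160*B + B*v) - 16 = -16 + 160*B + B*v)
1/(r(265, u(-16)) - 85780) = 1/((-16 + 160*(5*(-16)) + (5*(-16))*265) - 85780) = 1/((-16 + 160*(-80) - 80*265) - 85780) = 1/((-16 - 12800 - 21200) - 85780) = 1/(-34016 - 85780) = 1/(-119796) = -1/119796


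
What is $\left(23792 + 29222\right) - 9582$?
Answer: $43432$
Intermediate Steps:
$\left(23792 + 29222\right) - 9582 = 53014 - 9582 = 43432$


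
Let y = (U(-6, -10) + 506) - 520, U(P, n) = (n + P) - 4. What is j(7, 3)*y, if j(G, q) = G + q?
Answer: -340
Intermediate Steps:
U(P, n) = -4 + P + n (U(P, n) = (P + n) - 4 = -4 + P + n)
y = -34 (y = ((-4 - 6 - 10) + 506) - 520 = (-20 + 506) - 520 = 486 - 520 = -34)
j(7, 3)*y = (7 + 3)*(-34) = 10*(-34) = -340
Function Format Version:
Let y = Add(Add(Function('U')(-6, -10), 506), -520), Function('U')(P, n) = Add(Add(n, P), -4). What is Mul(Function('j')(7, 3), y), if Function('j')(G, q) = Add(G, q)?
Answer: -340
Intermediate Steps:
Function('U')(P, n) = Add(-4, P, n) (Function('U')(P, n) = Add(Add(P, n), -4) = Add(-4, P, n))
y = -34 (y = Add(Add(Add(-4, -6, -10), 506), -520) = Add(Add(-20, 506), -520) = Add(486, -520) = -34)
Mul(Function('j')(7, 3), y) = Mul(Add(7, 3), -34) = Mul(10, -34) = -340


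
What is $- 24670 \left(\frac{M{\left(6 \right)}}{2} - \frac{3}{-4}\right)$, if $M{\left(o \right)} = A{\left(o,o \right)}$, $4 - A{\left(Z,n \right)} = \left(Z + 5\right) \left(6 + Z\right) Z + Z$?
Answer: $\frac{19550975}{2} \approx 9.7755 \cdot 10^{6}$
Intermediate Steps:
$A{\left(Z,n \right)} = 4 - Z - Z \left(5 + Z\right) \left(6 + Z\right)$ ($A{\left(Z,n \right)} = 4 - \left(\left(Z + 5\right) \left(6 + Z\right) Z + Z\right) = 4 - \left(\left(5 + Z\right) \left(6 + Z\right) Z + Z\right) = 4 - \left(Z \left(5 + Z\right) \left(6 + Z\right) + Z\right) = 4 - \left(Z + Z \left(5 + Z\right) \left(6 + Z\right)\right) = 4 - Z - Z \left(5 + Z\right) \left(6 + Z\right)$)
$M{\left(o \right)} = 4 - o^{3} - 31 o - 11 o^{2}$
$- 24670 \left(\frac{M{\left(6 \right)}}{2} - \frac{3}{-4}\right) = - 24670 \left(\frac{4 - 6^{3} - 186 - 11 \cdot 6^{2}}{2} - \frac{3}{-4}\right) = - 24670 \left(\left(4 - 216 - 186 - 396\right) \frac{1}{2} - - \frac{3}{4}\right) = - 24670 \left(\left(4 - 216 - 186 - 396\right) \frac{1}{2} + \frac{3}{4}\right) = - 24670 \left(\left(-794\right) \frac{1}{2} + \frac{3}{4}\right) = - 24670 \left(-397 + \frac{3}{4}\right) = \left(-24670\right) \left(- \frac{1585}{4}\right) = \frac{19550975}{2}$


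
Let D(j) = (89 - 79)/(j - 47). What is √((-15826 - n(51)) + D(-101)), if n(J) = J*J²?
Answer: I*√813060422/74 ≈ 385.33*I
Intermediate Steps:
n(J) = J³
D(j) = 10/(-47 + j)
√((-15826 - n(51)) + D(-101)) = √((-15826 - 1*51³) + 10/(-47 - 101)) = √((-15826 - 1*132651) + 10/(-148)) = √((-15826 - 132651) + 10*(-1/148)) = √(-148477 - 5/74) = √(-10987303/74) = I*√813060422/74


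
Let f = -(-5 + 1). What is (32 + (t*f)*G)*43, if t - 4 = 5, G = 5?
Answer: 9116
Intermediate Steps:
t = 9 (t = 4 + 5 = 9)
f = 4 (f = -1*(-4) = 4)
(32 + (t*f)*G)*43 = (32 + (9*4)*5)*43 = (32 + 36*5)*43 = (32 + 180)*43 = 212*43 = 9116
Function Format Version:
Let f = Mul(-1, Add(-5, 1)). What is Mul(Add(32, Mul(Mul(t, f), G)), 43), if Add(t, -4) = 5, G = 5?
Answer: 9116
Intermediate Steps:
t = 9 (t = Add(4, 5) = 9)
f = 4 (f = Mul(-1, -4) = 4)
Mul(Add(32, Mul(Mul(t, f), G)), 43) = Mul(Add(32, Mul(Mul(9, 4), 5)), 43) = Mul(Add(32, Mul(36, 5)), 43) = Mul(Add(32, 180), 43) = Mul(212, 43) = 9116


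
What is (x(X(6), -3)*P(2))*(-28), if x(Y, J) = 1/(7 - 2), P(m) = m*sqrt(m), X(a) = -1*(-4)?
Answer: -56*sqrt(2)/5 ≈ -15.839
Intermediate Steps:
X(a) = 4
P(m) = m**(3/2)
x(Y, J) = 1/5
(x(X(6), -3)*P(2))*(-28) = (2**(3/2)/5)*(-28) = ((2*sqrt(2))/5)*(-28) = (2*sqrt(2)/5)*(-28) = -56*sqrt(2)/5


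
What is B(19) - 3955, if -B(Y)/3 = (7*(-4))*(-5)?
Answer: -4375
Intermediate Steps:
B(Y) = -420 (B(Y) = -3*7*(-4)*(-5) = -(-84)*(-5) = -3*140 = -420)
B(19) - 3955 = -420 - 3955 = -4375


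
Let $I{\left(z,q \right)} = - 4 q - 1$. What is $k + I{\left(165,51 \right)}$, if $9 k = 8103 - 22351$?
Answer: $- \frac{16093}{9} \approx -1788.1$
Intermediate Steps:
$I{\left(z,q \right)} = -1 - 4 q$
$k = - \frac{14248}{9}$ ($k = \frac{8103 - 22351}{9} = \frac{1}{9} \left(-14248\right) = - \frac{14248}{9} \approx -1583.1$)
$k + I{\left(165,51 \right)} = - \frac{14248}{9} - 205 = - \frac{16093}{9}$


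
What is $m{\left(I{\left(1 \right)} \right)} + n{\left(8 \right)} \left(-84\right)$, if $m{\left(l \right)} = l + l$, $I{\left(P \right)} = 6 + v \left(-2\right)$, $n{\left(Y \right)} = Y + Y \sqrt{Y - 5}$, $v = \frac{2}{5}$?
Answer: $- \frac{3308}{5} - 672 \sqrt{3} \approx -1825.5$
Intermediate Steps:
$v = \frac{2}{5}$ ($v = 2 \cdot \frac{1}{5} = \frac{2}{5} \approx 0.4$)
$n{\left(Y \right)} = Y + Y \sqrt{-5 + Y}$
$I{\left(P \right)} = \frac{26}{5}$ ($I{\left(P \right)} = 6 + \frac{2}{5} \left(-2\right) = 6 - \frac{4}{5} = \frac{26}{5}$)
$m{\left(l \right)} = 2 l$
$m{\left(I{\left(1 \right)} \right)} + n{\left(8 \right)} \left(-84\right) = 2 \cdot \frac{26}{5} + 8 \left(1 + \sqrt{-5 + 8}\right) \left(-84\right) = \frac{52}{5} + 8 \left(1 + \sqrt{3}\right) \left(-84\right) = \frac{52}{5} + \left(8 + 8 \sqrt{3}\right) \left(-84\right) = \frac{52}{5} - \left(672 + 672 \sqrt{3}\right) = - \frac{3308}{5} - 672 \sqrt{3}$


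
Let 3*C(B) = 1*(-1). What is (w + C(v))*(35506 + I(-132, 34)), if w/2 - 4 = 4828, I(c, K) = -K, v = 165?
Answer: 342789584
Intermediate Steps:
C(B) = -1/3 (C(B) = (1*(-1))/3 = (1/3)*(-1) = -1/3)
w = 9664 (w = 8 + 2*4828 = 8 + 9656 = 9664)
(w + C(v))*(35506 + I(-132, 34)) = (9664 - 1/3)*(35506 - 1*34) = 28991*(35506 - 34)/3 = (28991/3)*35472 = 342789584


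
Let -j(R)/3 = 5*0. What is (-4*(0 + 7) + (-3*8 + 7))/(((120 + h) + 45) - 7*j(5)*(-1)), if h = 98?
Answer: -45/263 ≈ -0.17110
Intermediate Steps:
j(R) = 0 (j(R) = -15*0 = -3*0 = 0)
(-4*(0 + 7) + (-3*8 + 7))/(((120 + h) + 45) - 7*j(5)*(-1)) = (-4*(0 + 7) + (-3*8 + 7))/(((120 + 98) + 45) - 7*0*(-1)) = (-4*7 + (-24 + 7))/((218 + 45) + 0*(-1)) = (-28 - 17)/(263 + 0) = -45/263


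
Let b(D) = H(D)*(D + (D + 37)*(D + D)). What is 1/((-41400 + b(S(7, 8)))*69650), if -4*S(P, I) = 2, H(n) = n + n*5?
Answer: -1/2875778850 ≈ -3.4773e-10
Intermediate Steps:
H(n) = 6*n (H(n) = n + 5*n = 6*n)
S(P, I) = -½ (S(P, I) = -¼*2 = -½)
b(D) = 6*D*(D + 2*D*(37 + D)) (b(D) = (6*D)*(D + (D + 37)*(D + D)) = (6*D)*(D + (37 + D)*(2*D)) = (6*D)*(D + 2*D*(37 + D)) = 6*D*(D + 2*D*(37 + D)))
1/((-41400 + b(S(7, 8)))*69650) = 1/(-41400 + (-½)²*(450 + 12*(-½))*69650) = (1/69650)/(-41400 + (450 - 6)/4) = (1/69650)/(-41400 + (¼)*444) = (1/69650)/(-41400 + 111) = (1/69650)/(-41289) = -1/41289*1/69650 = -1/2875778850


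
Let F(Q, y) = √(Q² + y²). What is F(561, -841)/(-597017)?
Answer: -√1022002/597017 ≈ -0.0016933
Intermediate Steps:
F(561, -841)/(-597017) = √(561² + (-841)²)/(-597017) = √(314721 + 707281)*(-1/597017) = √1022002*(-1/597017) = -√1022002/597017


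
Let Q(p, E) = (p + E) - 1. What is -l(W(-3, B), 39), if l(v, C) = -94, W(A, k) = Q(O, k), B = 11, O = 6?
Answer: 94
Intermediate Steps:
Q(p, E) = -1 + E + p (Q(p, E) = (E + p) - 1 = -1 + E + p)
W(A, k) = 5 + k (W(A, k) = -1 + k + 6 = 5 + k)
-l(W(-3, B), 39) = -1*(-94) = 94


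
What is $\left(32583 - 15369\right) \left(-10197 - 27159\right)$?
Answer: $-643046184$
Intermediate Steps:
$\left(32583 - 15369\right) \left(-10197 - 27159\right) = 17214 \left(-10197 - 27159\right) = 17214 \left(-37356\right) = -643046184$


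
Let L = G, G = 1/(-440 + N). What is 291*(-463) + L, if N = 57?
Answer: -51602740/383 ≈ -1.3473e+5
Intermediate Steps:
G = -1/383 (G = 1/(-440 + 57) = 1/(-383) = -1/383 ≈ -0.0026110)
L = -1/383 ≈ -0.0026110
291*(-463) + L = 291*(-463) - 1/383 = -134733 - 1/383 = -51602740/383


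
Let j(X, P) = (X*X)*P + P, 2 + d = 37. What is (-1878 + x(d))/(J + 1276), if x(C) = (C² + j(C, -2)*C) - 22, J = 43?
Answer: -86495/1319 ≈ -65.576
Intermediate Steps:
d = 35 (d = -2 + 37 = 35)
j(X, P) = P + P*X² (j(X, P) = X²*P + P = P*X² + P = P + P*X²)
x(C) = -22 + C² + C*(-2 - 2*C²) (x(C) = (C² + (-2*(1 + C²))*C) - 22 = (C² + (-2 - 2*C²)*C) - 22 = (C² + C*(-2 - 2*C²)) - 22 = -22 + C² + C*(-2 - 2*C²))
(-1878 + x(d))/(J + 1276) = (-1878 + (-22 + 35² - 2*35 - 2*35³))/(43 + 1276) = (-1878 + (-22 + 1225 - 70 - 2*42875))/1319 = (-1878 + (-22 + 1225 - 70 - 85750))*(1/1319) = (-1878 - 84617)*(1/1319) = -86495*1/1319 = -86495/1319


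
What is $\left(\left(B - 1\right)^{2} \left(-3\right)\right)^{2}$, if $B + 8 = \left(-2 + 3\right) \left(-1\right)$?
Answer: $90000$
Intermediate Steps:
$B = -9$ ($B = -8 + \left(-2 + 3\right) \left(-1\right) = -8 + 1 \left(-1\right) = -8 - 1 = -9$)
$\left(\left(B - 1\right)^{2} \left(-3\right)\right)^{2} = \left(\left(-9 - 1\right)^{2} \left(-3\right)\right)^{2} = \left(\left(-10\right)^{2} \left(-3\right)\right)^{2} = \left(100 \left(-3\right)\right)^{2} = \left(-300\right)^{2} = 90000$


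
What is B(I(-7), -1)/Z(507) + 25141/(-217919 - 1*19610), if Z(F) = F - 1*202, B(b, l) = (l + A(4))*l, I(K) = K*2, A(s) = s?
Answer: -8380592/72446345 ≈ -0.11568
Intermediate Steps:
I(K) = 2*K
B(b, l) = l*(4 + l) (B(b, l) = (l + 4)*l = (4 + l)*l = l*(4 + l))
Z(F) = -202 + F (Z(F) = F - 202 = -202 + F)
B(I(-7), -1)/Z(507) + 25141/(-217919 - 1*19610) = (-(4 - 1))/(-202 + 507) + 25141/(-217919 - 1*19610) = -1*3/305 + 25141/(-217919 - 19610) = -3*1/305 + 25141/(-237529) = -3/305 + 25141*(-1/237529) = -3/305 - 25141/237529 = -8380592/72446345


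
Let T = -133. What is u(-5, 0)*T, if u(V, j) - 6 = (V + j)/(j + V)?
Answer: -931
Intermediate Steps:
u(V, j) = 7 (u(V, j) = 6 + (V + j)/(j + V) = 6 + (V + j)/(V + j) = 6 + 1 = 7)
u(-5, 0)*T = 7*(-133) = -931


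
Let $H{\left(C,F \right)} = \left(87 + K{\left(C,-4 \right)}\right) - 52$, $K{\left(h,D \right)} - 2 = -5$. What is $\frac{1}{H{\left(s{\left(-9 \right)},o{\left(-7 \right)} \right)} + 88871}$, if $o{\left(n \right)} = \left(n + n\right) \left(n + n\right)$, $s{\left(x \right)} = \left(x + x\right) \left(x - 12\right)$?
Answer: $\frac{1}{88903} \approx 1.1248 \cdot 10^{-5}$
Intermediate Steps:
$s{\left(x \right)} = 2 x \left(-12 + x\right)$
$K{\left(h,D \right)} = -3$ ($K{\left(h,D \right)} = 2 - 5 = -3$)
$o{\left(n \right)} = 4 n^{2}$ ($o{\left(n \right)} = 2 n 2 n = 4 n^{2}$)
$H{\left(C,F \right)} = 32$ ($H{\left(C,F \right)} = \left(87 - 3\right) - 52 = 84 - 52 = 32$)
$\frac{1}{H{\left(s{\left(-9 \right)},o{\left(-7 \right)} \right)} + 88871} = \frac{1}{32 + 88871} = \frac{1}{88903}$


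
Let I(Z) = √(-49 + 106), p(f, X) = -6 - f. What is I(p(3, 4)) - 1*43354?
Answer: -43354 + √57 ≈ -43346.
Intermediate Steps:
I(Z) = √57
I(p(3, 4)) - 1*43354 = √57 - 1*43354 = √57 - 43354 = -43354 + √57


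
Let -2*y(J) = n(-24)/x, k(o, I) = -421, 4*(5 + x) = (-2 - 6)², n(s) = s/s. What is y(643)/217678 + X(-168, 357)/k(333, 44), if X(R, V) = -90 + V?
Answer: -1278640993/2016133636 ≈ -0.63420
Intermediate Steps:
n(s) = 1
x = 11 (x = -5 + (-2 - 6)²/4 = -5 + (¼)*(-8)² = -5 + (¼)*64 = -5 + 16 = 11)
y(J) = -1/22 (y(J) = -1/(2*11) = -½*1/11 = -1/22)
y(643)/217678 + X(-168, 357)/k(333, 44) = -1/22/217678 + (-90 + 357)/(-421) = -1/22*1/217678 + 267*(-1/421) = -1/4788916 - 267/421 = -1278640993/2016133636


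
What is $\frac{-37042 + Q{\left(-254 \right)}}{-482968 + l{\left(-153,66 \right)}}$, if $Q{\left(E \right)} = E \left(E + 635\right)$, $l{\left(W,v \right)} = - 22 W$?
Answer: $\frac{66908}{239801} \approx 0.27901$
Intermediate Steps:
$Q{\left(E \right)} = E \left(635 + E\right)$
$\frac{-37042 + Q{\left(-254 \right)}}{-482968 + l{\left(-153,66 \right)}} = \frac{-37042 - 254 \left(635 - 254\right)}{-482968 - -3366} = \frac{-37042 - 96774}{-482968 + 3366} = \frac{-37042 - 96774}{-479602} = \left(-133816\right) \left(- \frac{1}{479602}\right) = \frac{66908}{239801}$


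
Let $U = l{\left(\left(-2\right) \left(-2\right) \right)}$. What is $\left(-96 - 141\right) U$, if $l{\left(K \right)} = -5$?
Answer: $1185$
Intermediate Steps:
$U = -5$
$\left(-96 - 141\right) U = \left(-96 - 141\right) \left(-5\right) = \left(-237\right) \left(-5\right) = 1185$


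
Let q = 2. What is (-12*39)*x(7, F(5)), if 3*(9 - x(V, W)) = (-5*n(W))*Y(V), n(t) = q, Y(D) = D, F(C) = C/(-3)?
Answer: -15132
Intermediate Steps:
F(C) = -C/3 (F(C) = C*(-1/3) = -C/3)
n(t) = 2
x(V, W) = 9 + 10*V/3 (x(V, W) = 9 - (-5*2)*V/3 = 9 - (-10)*V/3 = 9 + 10*V/3)
(-12*39)*x(7, F(5)) = (-12*39)*(9 + (10/3)*7) = -468*(9 + 70/3) = -468*97/3 = -15132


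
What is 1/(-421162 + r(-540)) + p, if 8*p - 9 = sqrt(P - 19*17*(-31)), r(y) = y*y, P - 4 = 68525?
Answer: 583025/518248 + sqrt(78542)/8 ≈ 36.157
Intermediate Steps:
P = 68529 (P = 4 + 68525 = 68529)
r(y) = y**2
p = 9/8 + sqrt(78542)/8 (p = 9/8 + sqrt(68529 - 19*17*(-31))/8 = 9/8 + sqrt(68529 - 323*(-31))/8 = 9/8 + sqrt(68529 + 10013)/8 = 9/8 + sqrt(78542)/8 ≈ 36.157)
1/(-421162 + r(-540)) + p = 1/(-421162 + (-540)**2) + (9/8 + sqrt(78542)/8) = 1/(-421162 + 291600) + (9/8 + sqrt(78542)/8) = 1/(-129562) + (9/8 + sqrt(78542)/8) = -1/129562 + (9/8 + sqrt(78542)/8) = 583025/518248 + sqrt(78542)/8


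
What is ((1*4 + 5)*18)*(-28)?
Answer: -4536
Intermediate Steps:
((1*4 + 5)*18)*(-28) = ((4 + 5)*18)*(-28) = (9*18)*(-28) = 162*(-28) = -4536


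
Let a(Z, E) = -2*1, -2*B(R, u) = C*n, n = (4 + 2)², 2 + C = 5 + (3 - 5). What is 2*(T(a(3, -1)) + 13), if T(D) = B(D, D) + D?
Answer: -14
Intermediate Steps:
C = 1 (C = -2 + (5 + (3 - 5)) = -2 + (5 - 2) = -2 + 3 = 1)
n = 36 (n = 6² = 36)
B(R, u) = -18 (B(R, u) = -36/2 = -½*36 = -18)
a(Z, E) = -2
T(D) = -18 + D
2*(T(a(3, -1)) + 13) = 2*((-18 - 2) + 13) = 2*(-20 + 13) = 2*(-7) = -14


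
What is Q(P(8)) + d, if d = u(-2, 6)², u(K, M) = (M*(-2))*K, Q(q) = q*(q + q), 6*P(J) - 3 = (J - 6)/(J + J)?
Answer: 664177/1152 ≈ 576.54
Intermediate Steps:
P(J) = ½ + (-6 + J)/(12*J) (P(J) = ½ + ((J - 6)/(J + J))/6 = ½ + ((-6 + J)/((2*J)))/6 = ½ + ((-6 + J)*(1/(2*J)))/6 = ½ + ((-6 + J)/(2*J))/6 = ½ + (-6 + J)/(12*J))
Q(q) = 2*q² (Q(q) = q*(2*q) = 2*q²)
u(K, M) = -2*K*M (u(K, M) = (-2*M)*K = -2*K*M)
d = 576 (d = (-2*(-2)*6)² = 24² = 576)
Q(P(8)) + d = 2*((1/12)*(-6 + 7*8)/8)² + 576 = 2*((1/12)*(⅛)*(-6 + 56))² + 576 = 2*((1/12)*(⅛)*50)² + 576 = 2*(25/48)² + 576 = 2*(625/2304) + 576 = 625/1152 + 576 = 664177/1152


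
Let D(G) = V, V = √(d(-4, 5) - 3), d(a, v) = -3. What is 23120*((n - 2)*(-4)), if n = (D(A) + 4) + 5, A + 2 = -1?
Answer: -647360 - 92480*I*√6 ≈ -6.4736e+5 - 2.2653e+5*I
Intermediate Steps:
A = -3 (A = -2 - 1 = -3)
V = I*√6 (V = √(-3 - 3) = √(-6) = I*√6 ≈ 2.4495*I)
D(G) = I*√6
n = 9 + I*√6 (n = (I*√6 + 4) + 5 = (4 + I*√6) + 5 = 9 + I*√6 ≈ 9.0 + 2.4495*I)
23120*((n - 2)*(-4)) = 23120*(((9 + I*√6) - 2)*(-4)) = 23120*((7 + I*√6)*(-4)) = 23120*(-28 - 4*I*√6) = -647360 - 92480*I*√6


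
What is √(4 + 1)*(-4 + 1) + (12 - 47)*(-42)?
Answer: 1470 - 3*√5 ≈ 1463.3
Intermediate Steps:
√(4 + 1)*(-4 + 1) + (12 - 47)*(-42) = √5*(-3) - 35*(-42) = -3*√5 + 1470 = 1470 - 3*√5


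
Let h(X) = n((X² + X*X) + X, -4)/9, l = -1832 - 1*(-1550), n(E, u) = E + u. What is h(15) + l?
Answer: -2077/9 ≈ -230.78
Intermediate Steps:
l = -282 (l = -1832 + 1550 = -282)
h(X) = -4/9 + X/9 + 2*X²/9 (h(X) = (((X² + X*X) + X) - 4)/9 = (((X² + X²) + X) - 4)*(⅑) = ((2*X² + X) - 4)*(⅑) = ((X + 2*X²) - 4)*(⅑) = (-4 + X + 2*X²)*(⅑) = -4/9 + X/9 + 2*X²/9)
h(15) + l = (-4/9 + (⅑)*15*(1 + 2*15)) - 282 = (-4/9 + (⅑)*15*(1 + 30)) - 282 = (-4/9 + (⅑)*15*31) - 282 = (-4/9 + 155/3) - 282 = 461/9 - 282 = -2077/9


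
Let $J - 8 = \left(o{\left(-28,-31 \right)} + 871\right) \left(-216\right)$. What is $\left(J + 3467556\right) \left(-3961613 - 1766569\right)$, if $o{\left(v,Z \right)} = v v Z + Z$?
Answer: $-48894547177416$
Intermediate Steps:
$o{\left(v,Z \right)} = Z + Z v^{2}$ ($o{\left(v,Z \right)} = v^{2} Z + Z = Z v^{2} + Z = Z + Z v^{2}$)
$J = 5068232$ ($J = 8 + \left(- 31 \left(1 + \left(-28\right)^{2}\right) + 871\right) \left(-216\right) = 8 + \left(- 31 \left(1 + 784\right) + 871\right) \left(-216\right) = 8 + \left(\left(-31\right) 785 + 871\right) \left(-216\right) = 8 + \left(-24335 + 871\right) \left(-216\right) = 8 - -5068224 = 8 + 5068224 = 5068232$)
$\left(J + 3467556\right) \left(-3961613 - 1766569\right) = \left(5068232 + 3467556\right) \left(-3961613 - 1766569\right) = 8535788 \left(-3961613 - 1766569\right) = 8535788 \left(-5728182\right) = -48894547177416$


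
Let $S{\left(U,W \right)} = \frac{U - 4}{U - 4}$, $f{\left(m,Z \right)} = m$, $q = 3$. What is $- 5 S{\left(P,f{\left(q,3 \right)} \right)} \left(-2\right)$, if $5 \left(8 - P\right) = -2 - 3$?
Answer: $10$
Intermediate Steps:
$P = 9$ ($P = 8 - \frac{-2 - 3}{5} = 8 - -1 = 8 + 1 = 9$)
$S{\left(U,W \right)} = 1$ ($S{\left(U,W \right)} = \frac{-4 + U}{-4 + U} = 1$)
$- 5 S{\left(P,f{\left(q,3 \right)} \right)} \left(-2\right) = \left(-5\right) 1 \left(-2\right) = \left(-5\right) \left(-2\right) = 10$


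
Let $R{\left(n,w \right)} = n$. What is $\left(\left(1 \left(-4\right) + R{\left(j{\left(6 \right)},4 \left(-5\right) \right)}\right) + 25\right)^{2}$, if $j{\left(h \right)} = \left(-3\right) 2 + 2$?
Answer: $289$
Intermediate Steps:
$j{\left(h \right)} = -4$ ($j{\left(h \right)} = -6 + 2 = -4$)
$\left(\left(1 \left(-4\right) + R{\left(j{\left(6 \right)},4 \left(-5\right) \right)}\right) + 25\right)^{2} = \left(\left(1 \left(-4\right) - 4\right) + 25\right)^{2} = \left(\left(-4 - 4\right) + 25\right)^{2} = \left(-8 + 25\right)^{2} = 17^{2} = 289$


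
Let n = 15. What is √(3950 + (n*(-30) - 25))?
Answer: 5*√139 ≈ 58.949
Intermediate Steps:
√(3950 + (n*(-30) - 25)) = √(3950 + (15*(-30) - 25)) = √(3950 + (-450 - 25)) = √(3950 - 475) = √3475 = 5*√139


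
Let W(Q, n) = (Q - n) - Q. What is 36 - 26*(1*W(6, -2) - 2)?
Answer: 36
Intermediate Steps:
W(Q, n) = -n
36 - 26*(1*W(6, -2) - 2) = 36 - 26*(1*(-1*(-2)) - 2) = 36 - 26*(1*2 - 2) = 36 - 26*(2 - 2) = 36 - 26*0 = 36 + 0 = 36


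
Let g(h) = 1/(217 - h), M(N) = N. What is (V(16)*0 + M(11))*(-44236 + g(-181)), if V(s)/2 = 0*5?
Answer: -193665197/398 ≈ -4.8660e+5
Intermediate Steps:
V(s) = 0 (V(s) = 2*(0*5) = 2*0 = 0)
(V(16)*0 + M(11))*(-44236 + g(-181)) = (0*0 + 11)*(-44236 - 1/(-217 - 181)) = (0 + 11)*(-44236 - 1/(-398)) = 11*(-44236 - 1*(-1/398)) = 11*(-44236 + 1/398) = 11*(-17605927/398) = -193665197/398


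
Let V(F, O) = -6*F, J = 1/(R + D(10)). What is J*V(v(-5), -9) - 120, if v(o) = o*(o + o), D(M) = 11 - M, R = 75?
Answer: -2355/19 ≈ -123.95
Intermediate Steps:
v(o) = 2*o² (v(o) = o*(2*o) = 2*o²)
J = 1/76 (J = 1/(75 + (11 - 1*10)) = 1/(75 + (11 - 10)) = 1/(75 + 1) = 1/76 ≈ 0.013158)
J*V(v(-5), -9) - 120 = (-12*(-5)²)/76 - 120 = (-12*25)/76 - 120 = (-6*50)/76 - 120 = (1/76)*(-300) - 120 = -75/19 - 120 = -2355/19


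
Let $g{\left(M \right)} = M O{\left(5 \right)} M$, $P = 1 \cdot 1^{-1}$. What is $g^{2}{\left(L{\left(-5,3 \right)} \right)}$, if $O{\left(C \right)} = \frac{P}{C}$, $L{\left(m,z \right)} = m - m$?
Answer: $0$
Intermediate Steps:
$L{\left(m,z \right)} = 0$
$P = 1$ ($P = 1 \cdot 1 = 1$)
$O{\left(C \right)} = \frac{1}{C}$ ($O{\left(C \right)} = 1 \frac{1}{C} = \frac{1}{C}$)
$g{\left(M \right)} = \frac{M^{2}}{5}$ ($g{\left(M \right)} = \frac{M}{5} M = \frac{M^{2}}{5}$)
$g^{2}{\left(L{\left(-5,3 \right)} \right)} = \left(\frac{0^{2}}{5}\right)^{2} = \left(\frac{1}{5} \cdot 0\right)^{2} = 0^{2} = 0$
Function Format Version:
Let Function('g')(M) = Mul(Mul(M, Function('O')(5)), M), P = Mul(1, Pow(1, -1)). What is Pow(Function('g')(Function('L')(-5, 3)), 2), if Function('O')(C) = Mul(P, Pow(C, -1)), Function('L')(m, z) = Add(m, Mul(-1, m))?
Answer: 0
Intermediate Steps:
Function('L')(m, z) = 0
P = 1 (P = Mul(1, 1) = 1)
Function('O')(C) = Pow(C, -1) (Function('O')(C) = Mul(1, Pow(C, -1)) = Pow(C, -1))
Function('g')(M) = Mul(Rational(1, 5), Pow(M, 2)) (Function('g')(M) = Mul(Mul(M, Pow(5, -1)), M) = Mul(Mul(M, Rational(1, 5)), M) = Mul(Mul(Rational(1, 5), M), M) = Mul(Rational(1, 5), Pow(M, 2)))
Pow(Function('g')(Function('L')(-5, 3)), 2) = Pow(Mul(Rational(1, 5), Pow(0, 2)), 2) = Pow(Mul(Rational(1, 5), 0), 2) = Pow(0, 2) = 0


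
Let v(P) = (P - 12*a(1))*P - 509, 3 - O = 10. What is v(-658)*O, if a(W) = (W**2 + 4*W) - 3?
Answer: -3137729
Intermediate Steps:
a(W) = -3 + W**2 + 4*W
O = -7 (O = 3 - 1*10 = 3 - 10 = -7)
v(P) = -509 + P*(-24 + P) (v(P) = (P - 12*(-3 + 1**2 + 4*1))*P - 509 = (P - 12*(-3 + 1 + 4))*P - 509 = (P - 12*2)*P - 509 = (P - 24)*P - 509 = (-24 + P)*P - 509 = P*(-24 + P) - 509 = -509 + P*(-24 + P))
v(-658)*O = (-509 + (-658)**2 - 24*(-658))*(-7) = (-509 + 432964 + 15792)*(-7) = 448247*(-7) = -3137729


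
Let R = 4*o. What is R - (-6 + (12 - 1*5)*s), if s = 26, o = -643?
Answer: -2748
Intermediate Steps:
R = -2572 (R = 4*(-643) = -2572)
R - (-6 + (12 - 1*5)*s) = -2572 - (-6 + (12 - 1*5)*26) = -2572 - (-6 + (12 - 5)*26) = -2572 - (-6 + 7*26) = -2572 - (-6 + 182) = -2572 - 1*176 = -2572 - 176 = -2748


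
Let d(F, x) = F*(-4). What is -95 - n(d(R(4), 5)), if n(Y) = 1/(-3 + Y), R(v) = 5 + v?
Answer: -3704/39 ≈ -94.974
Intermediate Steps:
d(F, x) = -4*F
-95 - n(d(R(4), 5)) = -95 - 1/(-3 - 4*(5 + 4)) = -95 - 1/(-3 - 4*9) = -95 - 1/(-3 - 36) = -95 - 1/(-39) = -95 - 1*(-1/39) = -95 + 1/39 = -3704/39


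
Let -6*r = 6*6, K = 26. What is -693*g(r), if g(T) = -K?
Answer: 18018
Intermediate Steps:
r = -6 ≈ -6.0000
g(T) = -26 (g(T) = -1*26 = -26)
-693*g(r) = -693*(-26) = 18018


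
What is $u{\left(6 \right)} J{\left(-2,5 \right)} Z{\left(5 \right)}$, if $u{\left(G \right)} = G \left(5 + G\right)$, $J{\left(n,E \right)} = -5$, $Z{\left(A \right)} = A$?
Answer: $-1650$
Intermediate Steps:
$u{\left(6 \right)} J{\left(-2,5 \right)} Z{\left(5 \right)} = 6 \left(5 + 6\right) \left(-5\right) 5 = 6 \cdot 11 \left(-5\right) 5 = 66 \left(-5\right) 5 = \left(-330\right) 5 = -1650$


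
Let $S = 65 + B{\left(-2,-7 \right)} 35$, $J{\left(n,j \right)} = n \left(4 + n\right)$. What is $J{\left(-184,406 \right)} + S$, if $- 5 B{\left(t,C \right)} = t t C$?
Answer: $33381$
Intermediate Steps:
$B{\left(t,C \right)} = - \frac{C t^{2}}{5}$ ($B{\left(t,C \right)} = - \frac{t t C}{5} = - \frac{t^{2} C}{5} = - \frac{C t^{2}}{5}$)
$S = 261$ ($S = 65 + \left(- \frac{1}{5}\right) \left(-7\right) \left(-2\right)^{2} \cdot 35 = 65 + \left(- \frac{1}{5}\right) \left(-7\right) 4 \cdot 35 = 65 + \frac{28}{5} \cdot 35 = 65 + 196 = 261$)
$J{\left(-184,406 \right)} + S = - 184 \left(4 - 184\right) + 261 = \left(-184\right) \left(-180\right) + 261 = 33120 + 261 = 33381$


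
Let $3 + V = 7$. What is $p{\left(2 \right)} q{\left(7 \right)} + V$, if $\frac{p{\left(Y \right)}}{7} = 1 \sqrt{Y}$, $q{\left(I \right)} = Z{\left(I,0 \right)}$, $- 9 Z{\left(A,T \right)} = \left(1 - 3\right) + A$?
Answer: $4 - \frac{35 \sqrt{2}}{9} \approx -1.4997$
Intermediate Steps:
$V = 4$ ($V = -3 + 7 = 4$)
$Z{\left(A,T \right)} = \frac{2}{9} - \frac{A}{9}$ ($Z{\left(A,T \right)} = - \frac{\left(1 - 3\right) + A}{9} = - \frac{-2 + A}{9} = \frac{2}{9} - \frac{A}{9}$)
$q{\left(I \right)} = \frac{2}{9} - \frac{I}{9}$
$p{\left(Y \right)} = 7 \sqrt{Y}$ ($p{\left(Y \right)} = 7 \cdot 1 \sqrt{Y} = 7 \sqrt{Y}$)
$p{\left(2 \right)} q{\left(7 \right)} + V = 7 \sqrt{2} \left(\frac{2}{9} - \frac{7}{9}\right) + 4 = 7 \sqrt{2} \left(- \frac{5}{9}\right) + 4 = - \frac{35 \sqrt{2}}{9} + 4 = 4 - \frac{35 \sqrt{2}}{9}$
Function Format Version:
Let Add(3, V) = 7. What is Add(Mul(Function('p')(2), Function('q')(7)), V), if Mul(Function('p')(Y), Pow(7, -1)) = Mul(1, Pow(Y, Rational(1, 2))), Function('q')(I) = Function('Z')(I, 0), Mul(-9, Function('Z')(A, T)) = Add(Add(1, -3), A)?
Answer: Add(4, Mul(Rational(-35, 9), Pow(2, Rational(1, 2)))) ≈ -1.4997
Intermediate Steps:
V = 4 (V = Add(-3, 7) = 4)
Function('Z')(A, T) = Add(Rational(2, 9), Mul(Rational(-1, 9), A)) (Function('Z')(A, T) = Mul(Rational(-1, 9), Add(Add(1, -3), A)) = Mul(Rational(-1, 9), Add(-2, A)) = Add(Rational(2, 9), Mul(Rational(-1, 9), A)))
Function('q')(I) = Add(Rational(2, 9), Mul(Rational(-1, 9), I))
Function('p')(Y) = Mul(7, Pow(Y, Rational(1, 2))) (Function('p')(Y) = Mul(7, Mul(1, Pow(Y, Rational(1, 2)))) = Mul(7, Pow(Y, Rational(1, 2))))
Add(Mul(Function('p')(2), Function('q')(7)), V) = Add(Mul(Mul(7, Pow(2, Rational(1, 2))), Add(Rational(2, 9), Mul(Rational(-1, 9), 7))), 4) = Add(Mul(Mul(7, Pow(2, Rational(1, 2))), Add(Rational(2, 9), Rational(-7, 9))), 4) = Add(Mul(Mul(7, Pow(2, Rational(1, 2))), Rational(-5, 9)), 4) = Add(Mul(Rational(-35, 9), Pow(2, Rational(1, 2))), 4) = Add(4, Mul(Rational(-35, 9), Pow(2, Rational(1, 2))))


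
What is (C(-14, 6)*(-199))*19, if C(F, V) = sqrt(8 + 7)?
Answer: -3781*sqrt(15) ≈ -14644.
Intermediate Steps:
C(F, V) = sqrt(15)
(C(-14, 6)*(-199))*19 = (sqrt(15)*(-199))*19 = -199*sqrt(15)*19 = -3781*sqrt(15)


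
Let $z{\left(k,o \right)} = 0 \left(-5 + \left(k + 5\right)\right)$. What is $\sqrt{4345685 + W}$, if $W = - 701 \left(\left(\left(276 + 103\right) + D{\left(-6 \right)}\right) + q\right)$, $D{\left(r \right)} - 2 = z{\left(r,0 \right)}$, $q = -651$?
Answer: $\sqrt{4534955} \approx 2129.5$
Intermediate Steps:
$z{\left(k,o \right)} = 0$ ($z{\left(k,o \right)} = 0 \left(-5 + \left(5 + k\right)\right) = 0 k = 0$)
$D{\left(r \right)} = 2$ ($D{\left(r \right)} = 2 + 0 = 2$)
$W = 189270$ ($W = - 701 \left(\left(\left(276 + 103\right) + 2\right) - 651\right) = - 701 \left(\left(379 + 2\right) - 651\right) = - 701 \left(381 - 651\right) = \left(-701\right) \left(-270\right) = 189270$)
$\sqrt{4345685 + W} = \sqrt{4345685 + 189270} = \sqrt{4534955}$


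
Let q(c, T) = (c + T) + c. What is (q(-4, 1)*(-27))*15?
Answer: 2835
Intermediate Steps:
q(c, T) = T + 2*c (q(c, T) = (T + c) + c = T + 2*c)
(q(-4, 1)*(-27))*15 = ((1 + 2*(-4))*(-27))*15 = ((1 - 8)*(-27))*15 = -7*(-27)*15 = 189*15 = 2835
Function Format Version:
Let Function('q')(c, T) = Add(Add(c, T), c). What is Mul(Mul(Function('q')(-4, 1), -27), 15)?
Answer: 2835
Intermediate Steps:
Function('q')(c, T) = Add(T, Mul(2, c)) (Function('q')(c, T) = Add(Add(T, c), c) = Add(T, Mul(2, c)))
Mul(Mul(Function('q')(-4, 1), -27), 15) = Mul(Mul(Add(1, Mul(2, -4)), -27), 15) = Mul(Mul(Add(1, -8), -27), 15) = Mul(Mul(-7, -27), 15) = Mul(189, 15) = 2835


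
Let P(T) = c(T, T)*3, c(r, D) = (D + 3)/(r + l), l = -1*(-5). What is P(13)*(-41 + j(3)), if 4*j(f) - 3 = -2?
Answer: -326/3 ≈ -108.67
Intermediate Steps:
l = 5
c(r, D) = (3 + D)/(5 + r) (c(r, D) = (D + 3)/(r + 5) = (3 + D)/(5 + r))
j(f) = ¼ (j(f) = ¾ + (¼)*(-2) = ¾ - ½ = ¼)
P(T) = 3*(3 + T)/(5 + T) (P(T) = ((3 + T)/(5 + T))*3 = 3*(3 + T)/(5 + T))
P(13)*(-41 + j(3)) = (3*(3 + 13)/(5 + 13))*(-41 + ¼) = (3*16/18)*(-163/4) = (3*(1/18)*16)*(-163/4) = (8/3)*(-163/4) = -326/3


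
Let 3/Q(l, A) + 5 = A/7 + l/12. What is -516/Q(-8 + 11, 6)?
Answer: 4687/7 ≈ 669.57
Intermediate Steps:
Q(l, A) = 3/(-5 + A/7 + l/12) (Q(l, A) = 3/(-5 + (A/7 + l/12)) = 3/(-5 + A/7 + l/12))
-516/Q(-8 + 11, 6) = -(-4988/7 + 43*(-8 + 11)/3) = -516/(252/(-420 + 7*3 + 72)) = -516/(252/(-420 + 21 + 72)) = -516/(252/(-327)) = -516/(252*(-1/327)) = -516/(-84/109) = -516*(-109/84) = 4687/7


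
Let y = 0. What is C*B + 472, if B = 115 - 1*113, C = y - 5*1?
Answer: 462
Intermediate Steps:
C = -5 (C = 0 - 5*1 = 0 - 5 = -5)
B = 2 (B = 115 - 113 = 2)
C*B + 472 = -5*2 + 472 = -10 + 472 = 462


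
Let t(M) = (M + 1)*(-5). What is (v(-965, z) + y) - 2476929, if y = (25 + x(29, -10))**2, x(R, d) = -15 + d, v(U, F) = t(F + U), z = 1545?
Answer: -2479834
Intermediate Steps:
t(M) = -5 - 5*M (t(M) = (1 + M)*(-5) = -5 - 5*M)
v(U, F) = -5 - 5*F - 5*U (v(U, F) = -5 - 5*(F + U) = -5 + (-5*F - 5*U) = -5 - 5*F - 5*U)
y = 0 (y = (25 + (-15 - 10))**2 = (25 - 25)**2 = 0**2 = 0)
(v(-965, z) + y) - 2476929 = ((-5 - 5*1545 - 5*(-965)) + 0) - 2476929 = ((-5 - 7725 + 4825) + 0) - 2476929 = (-2905 + 0) - 2476929 = -2905 - 2476929 = -2479834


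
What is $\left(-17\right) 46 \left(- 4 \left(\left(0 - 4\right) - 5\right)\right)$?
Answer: $-28152$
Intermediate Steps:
$\left(-17\right) 46 \left(- 4 \left(\left(0 - 4\right) - 5\right)\right) = - 782 \left(- 4 \left(\left(0 - 4\right) - 5\right)\right) = - 782 \left(- 4 \left(-4 - 5\right)\right) = - 782 \left(\left(-4\right) \left(-9\right)\right) = \left(-782\right) 36 = -28152$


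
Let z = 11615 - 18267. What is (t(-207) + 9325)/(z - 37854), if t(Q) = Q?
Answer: -4559/22253 ≈ -0.20487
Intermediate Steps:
z = -6652
(t(-207) + 9325)/(z - 37854) = (-207 + 9325)/(-6652 - 37854) = 9118/(-44506) = 9118*(-1/44506) = -4559/22253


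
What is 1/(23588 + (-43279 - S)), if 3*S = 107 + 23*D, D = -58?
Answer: -1/19282 ≈ -5.1862e-5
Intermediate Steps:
S = -409 (S = (107 + 23*(-58))/3 = (107 - 1334)/3 = (⅓)*(-1227) = -409)
1/(23588 + (-43279 - S)) = 1/(23588 + (-43279 - 1*(-409))) = 1/(23588 + (-43279 + 409)) = 1/(23588 - 42870) = 1/(-19282) = -1/19282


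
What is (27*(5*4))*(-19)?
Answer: -10260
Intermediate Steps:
(27*(5*4))*(-19) = (27*20)*(-19) = 540*(-19) = -10260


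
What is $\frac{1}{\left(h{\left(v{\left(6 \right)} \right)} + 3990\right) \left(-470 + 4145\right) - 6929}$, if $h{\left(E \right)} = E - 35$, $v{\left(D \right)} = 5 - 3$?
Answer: $\frac{1}{14535046} \approx 6.8799 \cdot 10^{-8}$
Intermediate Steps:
$v{\left(D \right)} = 2$ ($v{\left(D \right)} = 5 - 3 = 2$)
$h{\left(E \right)} = -35 + E$ ($h{\left(E \right)} = E - 35 = -35 + E$)
$\frac{1}{\left(h{\left(v{\left(6 \right)} \right)} + 3990\right) \left(-470 + 4145\right) - 6929} = \frac{1}{\left(\left(-35 + 2\right) + 3990\right) \left(-470 + 4145\right) - 6929} = \frac{1}{\left(-33 + 3990\right) 3675 - 6929} = \frac{1}{3957 \cdot 3675 - 6929} = \frac{1}{14541975 - 6929} = \frac{1}{14535046}$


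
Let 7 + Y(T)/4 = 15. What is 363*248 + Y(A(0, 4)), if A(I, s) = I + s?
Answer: 90056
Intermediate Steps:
Y(T) = 32 (Y(T) = -28 + 4*15 = -28 + 60 = 32)
363*248 + Y(A(0, 4)) = 363*248 + 32 = 90024 + 32 = 90056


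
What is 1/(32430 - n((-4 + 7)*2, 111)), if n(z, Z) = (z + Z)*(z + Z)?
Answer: 1/18741 ≈ 5.3359e-5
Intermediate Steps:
n(z, Z) = (Z + z)² (n(z, Z) = (Z + z)*(Z + z) = (Z + z)²)
1/(32430 - n((-4 + 7)*2, 111)) = 1/(32430 - (111 + (-4 + 7)*2)²) = 1/(32430 - (111 + 3*2)²) = 1/(32430 - (111 + 6)²) = 1/(32430 - 1*117²) = 1/(32430 - 1*13689) = 1/(32430 - 13689) = 1/18741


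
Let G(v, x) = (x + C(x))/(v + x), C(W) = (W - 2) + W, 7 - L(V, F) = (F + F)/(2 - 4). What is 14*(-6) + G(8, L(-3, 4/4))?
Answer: -661/8 ≈ -82.625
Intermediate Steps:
L(V, F) = 7 + F (L(V, F) = 7 - (F + F)/(2 - 4) = 7 - 2*F/(-2) = 7 - 2*F*(-1)/2 = 7 - (-1)*F = 7 + F)
C(W) = -2 + 2*W (C(W) = (-2 + W) + W = -2 + 2*W)
G(v, x) = (-2 + 3*x)/(v + x) (G(v, x) = (x + (-2 + 2*x))/(v + x) = (-2 + 3*x)/(v + x))
14*(-6) + G(8, L(-3, 4/4)) = 14*(-6) + (-2 + 3*(7 + 4/4))/(8 + (7 + 4/4)) = -84 + (-2 + 3*(7 + 4*(¼)))/(8 + (7 + 4*(¼))) = -84 + (-2 + 3*(7 + 1))/(8 + (7 + 1)) = -84 + (-2 + 3*8)/(8 + 8) = -84 + (-2 + 24)/16 = -84 + (1/16)*22 = -84 + 11/8 = -661/8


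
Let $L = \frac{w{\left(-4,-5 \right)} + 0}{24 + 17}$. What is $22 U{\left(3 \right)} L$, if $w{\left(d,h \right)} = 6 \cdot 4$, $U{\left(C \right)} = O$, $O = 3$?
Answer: $\frac{1584}{41} \approx 38.634$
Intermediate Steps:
$U{\left(C \right)} = 3$
$w{\left(d,h \right)} = 24$
$L = \frac{24}{41}$ ($L = \frac{24 + 0}{24 + 17} = \frac{24}{41} \approx 0.58537$)
$22 U{\left(3 \right)} L = 22 \cdot 3 \cdot \frac{24}{41} = 66 \cdot \frac{24}{41} = \frac{1584}{41}$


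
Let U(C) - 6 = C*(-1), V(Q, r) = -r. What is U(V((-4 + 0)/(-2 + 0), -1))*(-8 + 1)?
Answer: -35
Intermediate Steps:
U(C) = 6 - C (U(C) = 6 + C*(-1) = 6 - C)
U(V((-4 + 0)/(-2 + 0), -1))*(-8 + 1) = (6 - (-1)*(-1))*(-8 + 1) = (6 - 1*1)*(-7) = (6 - 1)*(-7) = 5*(-7) = -35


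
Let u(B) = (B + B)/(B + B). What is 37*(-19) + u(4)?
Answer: -702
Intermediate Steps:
u(B) = 1 (u(B) = (2*B)/((2*B)) = (2*B)*(1/(2*B)) = 1)
37*(-19) + u(4) = 37*(-19) + 1 = -703 + 1 = -702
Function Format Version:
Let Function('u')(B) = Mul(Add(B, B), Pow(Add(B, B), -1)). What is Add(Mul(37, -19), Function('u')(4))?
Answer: -702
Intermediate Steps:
Function('u')(B) = 1 (Function('u')(B) = Mul(Mul(2, B), Pow(Mul(2, B), -1)) = Mul(Mul(2, B), Mul(Rational(1, 2), Pow(B, -1))) = 1)
Add(Mul(37, -19), Function('u')(4)) = Add(Mul(37, -19), 1) = Add(-703, 1) = -702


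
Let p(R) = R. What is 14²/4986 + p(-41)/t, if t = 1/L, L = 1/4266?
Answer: 35095/1181682 ≈ 0.029699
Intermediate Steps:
L = 1/4266 ≈ 0.00023441
t = 4266 (t = 1/(1/4266) = 4266)
14²/4986 + p(-41)/t = 14²/4986 - 41/4266 = 196*(1/4986) - 41*1/4266 = 98/2493 - 41/4266 = 35095/1181682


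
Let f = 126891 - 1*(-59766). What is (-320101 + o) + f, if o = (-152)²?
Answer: -110340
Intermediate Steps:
f = 186657 (f = 126891 + 59766 = 186657)
o = 23104
(-320101 + o) + f = (-320101 + 23104) + 186657 = -296997 + 186657 = -110340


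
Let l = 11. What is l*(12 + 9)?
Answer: 231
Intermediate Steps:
l*(12 + 9) = 11*(12 + 9) = 11*21 = 231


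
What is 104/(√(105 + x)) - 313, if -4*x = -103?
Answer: -313 + 208*√523/523 ≈ -303.90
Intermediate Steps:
x = 103/4 (x = -¼*(-103) = 103/4 ≈ 25.750)
104/(√(105 + x)) - 313 = 104/(√(105 + 103/4)) - 313 = 104/(√(523/4)) - 313 = 104/((√523/2)) - 313 = 104*(2*√523/523) - 313 = 208*√523/523 - 313 = -313 + 208*√523/523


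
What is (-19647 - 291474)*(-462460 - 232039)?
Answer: 216073223379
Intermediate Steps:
(-19647 - 291474)*(-462460 - 232039) = -311121*(-694499) = 216073223379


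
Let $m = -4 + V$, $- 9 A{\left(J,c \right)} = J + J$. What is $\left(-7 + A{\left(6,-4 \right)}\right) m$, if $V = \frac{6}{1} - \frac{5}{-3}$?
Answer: $- \frac{275}{9} \approx -30.556$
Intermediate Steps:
$V = \frac{23}{3}$ ($V = 6 \cdot 1 - - \frac{5}{3} = 6 + \frac{5}{3} = \frac{23}{3} \approx 7.6667$)
$A{\left(J,c \right)} = - \frac{2 J}{9}$ ($A{\left(J,c \right)} = - \frac{J + J}{9} = - \frac{2 J}{9}$)
$m = \frac{11}{3}$ ($m = -4 + \frac{23}{3} = \frac{11}{3} \approx 3.6667$)
$\left(-7 + A{\left(6,-4 \right)}\right) m = \left(-7 - \frac{4}{3}\right) \frac{11}{3} = \left(- \frac{25}{3}\right) \frac{11}{3} = - \frac{275}{9}$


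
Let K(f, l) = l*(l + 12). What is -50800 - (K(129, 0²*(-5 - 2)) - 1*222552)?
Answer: 171752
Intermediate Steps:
K(f, l) = l*(12 + l)
-50800 - (K(129, 0²*(-5 - 2)) - 1*222552) = -50800 - ((0²*(-5 - 2))*(12 + 0²*(-5 - 2)) - 1*222552) = -50800 - ((0*(-7))*(12 + 0*(-7)) - 222552) = -50800 - (0*(12 + 0) - 222552) = -50800 - (0*12 - 222552) = -50800 - (0 - 222552) = -50800 - 1*(-222552) = -50800 + 222552 = 171752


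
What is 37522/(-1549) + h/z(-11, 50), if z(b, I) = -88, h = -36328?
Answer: 6621267/17039 ≈ 388.59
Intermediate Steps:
37522/(-1549) + h/z(-11, 50) = 37522/(-1549) - 36328/(-88) = 37522*(-1/1549) - 36328*(-1/88) = -37522/1549 + 4541/11 = 6621267/17039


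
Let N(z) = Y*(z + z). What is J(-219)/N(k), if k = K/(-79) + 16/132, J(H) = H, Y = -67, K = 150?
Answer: -570933/620956 ≈ -0.91944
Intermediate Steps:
k = -4634/2607 (k = 150/(-79) + 16/132 = 150*(-1/79) + 16*(1/132) = -150/79 + 4/33 = -4634/2607 ≈ -1.7775)
N(z) = -134*z (N(z) = -67*(z + z) = -134*z)
J(-219)/N(k) = -219/((-134*(-4634/2607))) = -219/620956/2607 = -219*2607/620956 = -570933/620956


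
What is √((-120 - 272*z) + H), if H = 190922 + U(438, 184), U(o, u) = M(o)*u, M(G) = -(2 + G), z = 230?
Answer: √47282 ≈ 217.44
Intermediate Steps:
M(G) = -2 - G
U(o, u) = u*(-2 - o) (U(o, u) = (-2 - o)*u = u*(-2 - o))
H = 109962 (H = 190922 - 1*184*(2 + 438) = 190922 - 1*184*440 = 190922 - 80960 = 109962)
√((-120 - 272*z) + H) = √((-120 - 272*230) + 109962) = √((-120 - 62560) + 109962) = √(-62680 + 109962) = √47282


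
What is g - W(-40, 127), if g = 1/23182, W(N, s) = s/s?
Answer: -23181/23182 ≈ -0.99996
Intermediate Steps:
W(N, s) = 1
g = 1/23182 ≈ 4.3137e-5
g - W(-40, 127) = 1/23182 - 1*1 = 1/23182 - 1 = -23181/23182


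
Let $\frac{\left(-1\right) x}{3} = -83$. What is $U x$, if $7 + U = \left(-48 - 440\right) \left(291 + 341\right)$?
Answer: $-76797327$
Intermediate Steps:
$x = 249$ ($x = \left(-3\right) \left(-83\right) = 249$)
$U = -308423$ ($U = -7 + \left(-48 - 440\right) \left(291 + 341\right) = -7 - 308416 = -308423$)
$U x = \left(-308423\right) 249 = -76797327$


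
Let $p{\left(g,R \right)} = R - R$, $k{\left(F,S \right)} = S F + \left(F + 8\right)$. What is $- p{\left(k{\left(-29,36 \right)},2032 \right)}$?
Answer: $0$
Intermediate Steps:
$k{\left(F,S \right)} = 8 + F + F S$ ($k{\left(F,S \right)} = F S + \left(8 + F\right) = 8 + F + F S$)
$p{\left(g,R \right)} = 0$
$- p{\left(k{\left(-29,36 \right)},2032 \right)} = \left(-1\right) 0 = 0$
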